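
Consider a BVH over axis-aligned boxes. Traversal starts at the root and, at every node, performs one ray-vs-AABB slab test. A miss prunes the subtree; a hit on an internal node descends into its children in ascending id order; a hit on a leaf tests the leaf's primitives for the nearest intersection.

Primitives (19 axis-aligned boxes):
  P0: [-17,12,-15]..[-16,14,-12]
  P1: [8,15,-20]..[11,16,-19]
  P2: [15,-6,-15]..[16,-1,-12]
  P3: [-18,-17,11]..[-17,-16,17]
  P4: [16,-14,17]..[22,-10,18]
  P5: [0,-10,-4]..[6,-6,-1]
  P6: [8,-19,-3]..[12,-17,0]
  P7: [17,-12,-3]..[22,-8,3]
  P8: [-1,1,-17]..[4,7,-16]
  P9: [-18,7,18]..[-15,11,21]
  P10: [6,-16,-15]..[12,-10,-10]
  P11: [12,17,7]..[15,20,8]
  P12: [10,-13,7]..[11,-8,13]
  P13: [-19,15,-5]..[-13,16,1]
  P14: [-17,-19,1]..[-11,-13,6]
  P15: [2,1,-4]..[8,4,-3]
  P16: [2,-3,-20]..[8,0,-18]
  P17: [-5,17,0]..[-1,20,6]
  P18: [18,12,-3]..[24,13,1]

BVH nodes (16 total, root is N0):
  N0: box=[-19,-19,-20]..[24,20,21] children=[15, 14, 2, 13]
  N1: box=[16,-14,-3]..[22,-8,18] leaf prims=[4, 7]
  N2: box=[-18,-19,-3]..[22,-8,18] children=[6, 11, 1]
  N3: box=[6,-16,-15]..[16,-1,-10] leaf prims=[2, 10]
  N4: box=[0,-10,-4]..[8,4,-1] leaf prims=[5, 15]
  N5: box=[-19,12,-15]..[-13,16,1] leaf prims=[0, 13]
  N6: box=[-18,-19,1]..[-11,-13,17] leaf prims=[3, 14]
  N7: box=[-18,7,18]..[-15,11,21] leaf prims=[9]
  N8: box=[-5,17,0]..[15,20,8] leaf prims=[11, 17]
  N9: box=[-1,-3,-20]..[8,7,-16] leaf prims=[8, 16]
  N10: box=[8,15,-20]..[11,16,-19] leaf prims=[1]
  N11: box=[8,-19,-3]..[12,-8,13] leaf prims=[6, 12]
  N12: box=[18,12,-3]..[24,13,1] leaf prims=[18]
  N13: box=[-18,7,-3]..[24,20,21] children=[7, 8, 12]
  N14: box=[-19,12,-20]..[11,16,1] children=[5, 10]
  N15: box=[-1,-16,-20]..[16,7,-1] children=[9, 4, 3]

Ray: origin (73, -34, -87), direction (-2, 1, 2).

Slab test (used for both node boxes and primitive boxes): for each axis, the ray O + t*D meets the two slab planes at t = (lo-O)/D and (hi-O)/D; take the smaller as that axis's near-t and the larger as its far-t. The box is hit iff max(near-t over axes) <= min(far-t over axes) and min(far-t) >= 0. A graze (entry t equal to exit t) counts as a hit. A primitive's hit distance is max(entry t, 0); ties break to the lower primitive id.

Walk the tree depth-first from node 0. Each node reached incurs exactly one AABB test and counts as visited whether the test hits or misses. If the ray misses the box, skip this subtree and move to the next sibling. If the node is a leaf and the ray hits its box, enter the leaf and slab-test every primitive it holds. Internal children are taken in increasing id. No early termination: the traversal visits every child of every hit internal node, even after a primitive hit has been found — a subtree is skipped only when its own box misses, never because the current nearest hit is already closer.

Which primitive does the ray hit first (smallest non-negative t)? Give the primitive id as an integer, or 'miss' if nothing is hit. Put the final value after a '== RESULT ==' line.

Trace the traversal:
N0 x:[49/2,46] y:[15,54] z:[67/2,54] -> hit [67/2,46], descend [2, 13, 14, 15]
  N2 x:[51/2,91/2] y:[15,26] z:[42,105/2] -> miss, prune
  N13 x:[49/2,91/2] y:[41,54] z:[42,54] -> hit [42,91/2], descend [7, 8, 12]
    N7 x:[44,91/2] y:[41,45] z:[105/2,54] -> miss, prune
    N8 x:[29,39] y:[51,54] z:[87/2,95/2] -> miss, prune
    N12 x:[49/2,55/2] y:[46,47] z:[42,44] -> miss, prune
  N14 x:[31,46] y:[46,50] z:[67/2,44] -> miss, prune
  N15 x:[57/2,37] y:[18,41] z:[67/2,43] -> hit [67/2,37], descend [3, 4, 9]
    N3 x:[57/2,67/2] y:[18,33] z:[36,77/2] -> miss, prune
    N4 x:[65/2,73/2] y:[24,38] z:[83/2,43] -> miss, prune
    N9 x:[65/2,37] y:[31,41] z:[67/2,71/2] -> hit [67/2,71/2] leaf, test {P8@t=35, P16@t=67/2}

11 AABB tests over nodes [0, 2, 13, 7, 8, 12, 14, 15, 3, 4, 9]; 1 leaf entered; closest P16.

== RESULT ==
16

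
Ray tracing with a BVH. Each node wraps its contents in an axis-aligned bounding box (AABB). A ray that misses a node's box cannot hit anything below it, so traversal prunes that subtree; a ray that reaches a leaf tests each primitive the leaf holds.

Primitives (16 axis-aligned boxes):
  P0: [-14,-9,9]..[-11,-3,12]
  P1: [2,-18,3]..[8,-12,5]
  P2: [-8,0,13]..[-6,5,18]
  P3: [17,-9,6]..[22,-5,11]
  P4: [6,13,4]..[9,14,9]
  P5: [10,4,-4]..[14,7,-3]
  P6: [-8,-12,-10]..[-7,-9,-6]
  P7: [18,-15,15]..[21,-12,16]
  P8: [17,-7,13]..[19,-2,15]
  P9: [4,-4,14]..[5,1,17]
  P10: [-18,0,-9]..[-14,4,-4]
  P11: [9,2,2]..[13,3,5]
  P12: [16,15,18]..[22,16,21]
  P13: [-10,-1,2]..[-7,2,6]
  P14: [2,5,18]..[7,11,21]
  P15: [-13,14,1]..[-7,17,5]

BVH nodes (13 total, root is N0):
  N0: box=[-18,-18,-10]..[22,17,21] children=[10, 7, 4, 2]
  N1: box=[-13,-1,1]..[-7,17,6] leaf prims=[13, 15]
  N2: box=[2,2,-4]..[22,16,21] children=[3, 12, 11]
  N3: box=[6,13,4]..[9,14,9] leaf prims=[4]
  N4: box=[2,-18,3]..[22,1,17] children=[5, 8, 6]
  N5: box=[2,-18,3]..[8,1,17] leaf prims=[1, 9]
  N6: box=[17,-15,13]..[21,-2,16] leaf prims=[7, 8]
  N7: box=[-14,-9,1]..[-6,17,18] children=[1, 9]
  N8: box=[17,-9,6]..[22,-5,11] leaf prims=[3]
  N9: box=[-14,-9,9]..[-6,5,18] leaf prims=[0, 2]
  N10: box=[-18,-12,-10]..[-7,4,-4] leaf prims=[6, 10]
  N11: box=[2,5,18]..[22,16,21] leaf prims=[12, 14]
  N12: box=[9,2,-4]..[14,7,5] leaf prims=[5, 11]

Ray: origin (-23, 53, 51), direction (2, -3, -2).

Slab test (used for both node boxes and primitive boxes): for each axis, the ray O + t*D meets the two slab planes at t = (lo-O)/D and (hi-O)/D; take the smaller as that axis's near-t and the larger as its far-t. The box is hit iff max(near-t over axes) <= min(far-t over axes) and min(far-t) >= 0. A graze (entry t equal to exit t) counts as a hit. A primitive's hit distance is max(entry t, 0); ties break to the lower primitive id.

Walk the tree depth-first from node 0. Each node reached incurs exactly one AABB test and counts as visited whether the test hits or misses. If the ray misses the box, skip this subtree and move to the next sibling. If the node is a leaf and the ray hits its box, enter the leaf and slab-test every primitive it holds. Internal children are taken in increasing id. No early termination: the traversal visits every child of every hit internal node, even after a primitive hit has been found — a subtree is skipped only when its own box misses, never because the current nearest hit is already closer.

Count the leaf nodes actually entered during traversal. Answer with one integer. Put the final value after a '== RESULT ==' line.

Walk:
N0 x:[5/2,45/2] y:[12,71/3] z:[15,61/2] -> hit [15,45/2], descend [2, 4, 7, 10]
  N2 x:[25/2,45/2] y:[37/3,17] z:[15,55/2] -> hit [15,17], descend [3, 11, 12]
    N3 x:[29/2,16] y:[13,40/3] z:[21,47/2] -> miss, prune
    N11 x:[25/2,45/2] y:[37/3,16] z:[15,33/2] -> hit [15,16] leaf, test {P12(miss), P14@t=15}
    N12 x:[16,37/2] y:[46/3,17] z:[23,55/2] -> miss, prune
  N4 x:[25/2,45/2] y:[52/3,71/3] z:[17,24] -> hit [52/3,45/2], descend [5, 6, 8]
    N5 x:[25/2,31/2] y:[52/3,71/3] z:[17,24] -> miss, prune
    N6 x:[20,22] y:[55/3,68/3] z:[35/2,19] -> miss, prune
    N8 x:[20,45/2] y:[58/3,62/3] z:[20,45/2] -> hit [20,62/3] leaf, test {P3@t=20}
  N7 x:[9/2,17/2] y:[12,62/3] z:[33/2,25] -> miss, prune
  N10 x:[5/2,8] y:[49/3,65/3] z:[55/2,61/2] -> miss, prune

Visited [0, 2, 3, 11, 12, 4, 5, 6, 8, 7, 10]. Tests: 11 box, 2 leaf. Nearest: P14.

== RESULT ==
2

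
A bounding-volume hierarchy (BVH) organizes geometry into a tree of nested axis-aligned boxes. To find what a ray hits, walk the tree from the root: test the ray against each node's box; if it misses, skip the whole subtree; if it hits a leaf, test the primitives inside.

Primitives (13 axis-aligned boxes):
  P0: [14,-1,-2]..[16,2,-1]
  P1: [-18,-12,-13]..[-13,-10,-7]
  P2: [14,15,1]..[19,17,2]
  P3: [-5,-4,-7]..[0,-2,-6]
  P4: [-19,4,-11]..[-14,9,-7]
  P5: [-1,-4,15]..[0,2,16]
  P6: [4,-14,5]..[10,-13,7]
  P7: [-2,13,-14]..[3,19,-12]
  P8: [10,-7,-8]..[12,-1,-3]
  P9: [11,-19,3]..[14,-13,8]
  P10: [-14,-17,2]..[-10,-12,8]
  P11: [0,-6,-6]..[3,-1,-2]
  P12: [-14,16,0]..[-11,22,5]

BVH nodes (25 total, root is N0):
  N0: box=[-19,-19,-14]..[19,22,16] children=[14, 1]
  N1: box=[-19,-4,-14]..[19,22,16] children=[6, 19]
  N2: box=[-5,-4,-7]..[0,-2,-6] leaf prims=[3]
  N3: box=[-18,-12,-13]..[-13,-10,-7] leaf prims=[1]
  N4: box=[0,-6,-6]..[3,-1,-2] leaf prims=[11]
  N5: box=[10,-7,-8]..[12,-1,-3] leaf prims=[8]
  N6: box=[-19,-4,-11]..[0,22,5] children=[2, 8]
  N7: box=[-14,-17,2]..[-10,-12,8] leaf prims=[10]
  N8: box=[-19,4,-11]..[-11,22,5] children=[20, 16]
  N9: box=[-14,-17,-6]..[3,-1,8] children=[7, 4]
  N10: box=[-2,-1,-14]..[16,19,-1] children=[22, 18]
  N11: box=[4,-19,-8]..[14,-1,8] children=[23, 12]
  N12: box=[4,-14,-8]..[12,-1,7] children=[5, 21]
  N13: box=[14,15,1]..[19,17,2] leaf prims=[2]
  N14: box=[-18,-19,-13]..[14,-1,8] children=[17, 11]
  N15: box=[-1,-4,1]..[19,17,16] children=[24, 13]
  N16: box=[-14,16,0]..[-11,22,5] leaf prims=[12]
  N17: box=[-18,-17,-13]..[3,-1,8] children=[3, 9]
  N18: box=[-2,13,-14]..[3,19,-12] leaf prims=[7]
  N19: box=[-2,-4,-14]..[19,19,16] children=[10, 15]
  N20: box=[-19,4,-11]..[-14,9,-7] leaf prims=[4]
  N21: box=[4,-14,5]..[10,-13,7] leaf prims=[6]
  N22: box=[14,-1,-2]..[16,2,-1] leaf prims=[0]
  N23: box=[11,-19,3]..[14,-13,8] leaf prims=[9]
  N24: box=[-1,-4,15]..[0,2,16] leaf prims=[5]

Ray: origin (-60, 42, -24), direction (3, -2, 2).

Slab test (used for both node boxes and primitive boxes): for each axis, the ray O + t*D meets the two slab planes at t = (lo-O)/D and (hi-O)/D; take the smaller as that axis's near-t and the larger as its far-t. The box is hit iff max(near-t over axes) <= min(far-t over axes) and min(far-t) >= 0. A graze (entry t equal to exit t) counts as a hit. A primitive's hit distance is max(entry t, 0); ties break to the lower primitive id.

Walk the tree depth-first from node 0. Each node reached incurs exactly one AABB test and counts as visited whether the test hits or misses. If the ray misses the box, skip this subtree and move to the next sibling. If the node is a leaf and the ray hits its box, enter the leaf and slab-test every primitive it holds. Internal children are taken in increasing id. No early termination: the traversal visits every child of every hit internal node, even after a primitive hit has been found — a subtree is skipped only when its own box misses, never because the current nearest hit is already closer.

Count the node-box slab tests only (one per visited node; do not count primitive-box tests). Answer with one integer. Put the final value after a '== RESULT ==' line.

Trace the traversal:
N0 x:[41/3,79/3] y:[10,61/2] z:[5,20] -> hit [41/3,20], descend [1, 14]
  N1 x:[41/3,79/3] y:[10,23] z:[5,20] -> hit [41/3,20], descend [6, 19]
    N6 x:[41/3,20] y:[10,23] z:[13/2,29/2] -> hit [41/3,29/2], descend [2, 8]
      N2 x:[55/3,20] y:[22,23] z:[17/2,9] -> miss, prune
      N8 x:[41/3,49/3] y:[10,19] z:[13/2,29/2] -> hit [41/3,29/2], descend [16, 20]
        N16 x:[46/3,49/3] y:[10,13] z:[12,29/2] -> miss, prune
        N20 x:[41/3,46/3] y:[33/2,19] z:[13/2,17/2] -> miss, prune
    N19 x:[58/3,79/3] y:[23/2,23] z:[5,20] -> hit [58/3,20], descend [10, 15]
      N10 x:[58/3,76/3] y:[23/2,43/2] z:[5,23/2] -> miss, prune
      N15 x:[59/3,79/3] y:[25/2,23] z:[25/2,20] -> hit [59/3,20], descend [13, 24]
        N13 x:[74/3,79/3] y:[25/2,27/2] z:[25/2,13] -> miss, prune
        N24 x:[59/3,20] y:[20,23] z:[39/2,20] -> hit [20,20] leaf, test {P5@t=20}
  N14 x:[14,74/3] y:[43/2,61/2] z:[11/2,16] -> miss, prune

Visited [0, 1, 6, 2, 8, 16, 20, 19, 10, 15, 13, 24, 14]. Tests: 13 box, 1 leaf. Nearest: P5.

== RESULT ==
13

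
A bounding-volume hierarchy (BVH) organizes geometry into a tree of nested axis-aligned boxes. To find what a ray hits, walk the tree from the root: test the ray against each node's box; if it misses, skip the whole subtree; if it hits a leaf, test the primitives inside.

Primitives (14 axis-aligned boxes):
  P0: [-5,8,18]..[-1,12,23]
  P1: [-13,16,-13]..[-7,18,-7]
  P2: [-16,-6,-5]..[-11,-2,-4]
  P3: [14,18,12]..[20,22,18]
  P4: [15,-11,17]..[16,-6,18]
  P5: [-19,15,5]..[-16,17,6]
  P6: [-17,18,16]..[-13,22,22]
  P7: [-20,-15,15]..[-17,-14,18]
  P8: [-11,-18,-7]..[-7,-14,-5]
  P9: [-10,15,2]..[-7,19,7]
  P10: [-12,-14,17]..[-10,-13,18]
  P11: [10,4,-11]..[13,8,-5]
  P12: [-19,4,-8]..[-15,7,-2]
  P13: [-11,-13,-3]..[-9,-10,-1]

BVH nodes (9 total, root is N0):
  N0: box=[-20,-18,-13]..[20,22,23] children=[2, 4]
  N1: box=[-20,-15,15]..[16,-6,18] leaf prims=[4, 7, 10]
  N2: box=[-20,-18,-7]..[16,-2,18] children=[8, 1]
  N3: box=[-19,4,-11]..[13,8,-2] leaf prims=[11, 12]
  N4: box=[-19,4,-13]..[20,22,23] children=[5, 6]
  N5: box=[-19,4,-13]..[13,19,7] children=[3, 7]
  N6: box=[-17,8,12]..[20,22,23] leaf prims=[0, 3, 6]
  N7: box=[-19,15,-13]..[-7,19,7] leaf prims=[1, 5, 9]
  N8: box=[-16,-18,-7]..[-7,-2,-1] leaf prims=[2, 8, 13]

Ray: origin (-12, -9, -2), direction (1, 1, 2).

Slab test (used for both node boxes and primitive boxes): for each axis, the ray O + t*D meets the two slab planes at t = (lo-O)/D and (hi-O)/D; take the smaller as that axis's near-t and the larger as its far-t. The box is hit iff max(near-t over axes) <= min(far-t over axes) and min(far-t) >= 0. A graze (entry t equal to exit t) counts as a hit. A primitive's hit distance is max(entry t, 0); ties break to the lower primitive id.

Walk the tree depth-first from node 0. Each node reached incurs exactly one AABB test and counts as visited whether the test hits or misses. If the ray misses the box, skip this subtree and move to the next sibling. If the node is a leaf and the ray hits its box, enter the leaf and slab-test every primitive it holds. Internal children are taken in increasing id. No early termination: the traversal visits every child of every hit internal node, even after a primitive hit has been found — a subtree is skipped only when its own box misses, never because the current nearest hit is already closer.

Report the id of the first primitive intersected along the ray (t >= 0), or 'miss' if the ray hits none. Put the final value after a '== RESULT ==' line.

Walk:
N0 x:[-8,32] y:[-9,31] z:[-11/2,25/2] -> hit [-11/2,25/2], descend [2, 4]
  N2 x:[-8,28] y:[-9,7] z:[-5/2,10] -> hit [-5/2,7], descend [1, 8]
    N1 x:[-8,28] y:[-6,3] z:[17/2,10] -> miss, prune
    N8 x:[-4,5] y:[-9,7] z:[-5/2,1/2] -> hit [-5/2,1/2] leaf, test {P2(miss), P8(miss), P13(miss)}
  N4 x:[-7,32] y:[13,31] z:[-11/2,25/2] -> miss, prune

Visited [0, 2, 1, 8, 4]. Tests: 5 box, 1 leaf. Nearest: miss.

== RESULT ==
miss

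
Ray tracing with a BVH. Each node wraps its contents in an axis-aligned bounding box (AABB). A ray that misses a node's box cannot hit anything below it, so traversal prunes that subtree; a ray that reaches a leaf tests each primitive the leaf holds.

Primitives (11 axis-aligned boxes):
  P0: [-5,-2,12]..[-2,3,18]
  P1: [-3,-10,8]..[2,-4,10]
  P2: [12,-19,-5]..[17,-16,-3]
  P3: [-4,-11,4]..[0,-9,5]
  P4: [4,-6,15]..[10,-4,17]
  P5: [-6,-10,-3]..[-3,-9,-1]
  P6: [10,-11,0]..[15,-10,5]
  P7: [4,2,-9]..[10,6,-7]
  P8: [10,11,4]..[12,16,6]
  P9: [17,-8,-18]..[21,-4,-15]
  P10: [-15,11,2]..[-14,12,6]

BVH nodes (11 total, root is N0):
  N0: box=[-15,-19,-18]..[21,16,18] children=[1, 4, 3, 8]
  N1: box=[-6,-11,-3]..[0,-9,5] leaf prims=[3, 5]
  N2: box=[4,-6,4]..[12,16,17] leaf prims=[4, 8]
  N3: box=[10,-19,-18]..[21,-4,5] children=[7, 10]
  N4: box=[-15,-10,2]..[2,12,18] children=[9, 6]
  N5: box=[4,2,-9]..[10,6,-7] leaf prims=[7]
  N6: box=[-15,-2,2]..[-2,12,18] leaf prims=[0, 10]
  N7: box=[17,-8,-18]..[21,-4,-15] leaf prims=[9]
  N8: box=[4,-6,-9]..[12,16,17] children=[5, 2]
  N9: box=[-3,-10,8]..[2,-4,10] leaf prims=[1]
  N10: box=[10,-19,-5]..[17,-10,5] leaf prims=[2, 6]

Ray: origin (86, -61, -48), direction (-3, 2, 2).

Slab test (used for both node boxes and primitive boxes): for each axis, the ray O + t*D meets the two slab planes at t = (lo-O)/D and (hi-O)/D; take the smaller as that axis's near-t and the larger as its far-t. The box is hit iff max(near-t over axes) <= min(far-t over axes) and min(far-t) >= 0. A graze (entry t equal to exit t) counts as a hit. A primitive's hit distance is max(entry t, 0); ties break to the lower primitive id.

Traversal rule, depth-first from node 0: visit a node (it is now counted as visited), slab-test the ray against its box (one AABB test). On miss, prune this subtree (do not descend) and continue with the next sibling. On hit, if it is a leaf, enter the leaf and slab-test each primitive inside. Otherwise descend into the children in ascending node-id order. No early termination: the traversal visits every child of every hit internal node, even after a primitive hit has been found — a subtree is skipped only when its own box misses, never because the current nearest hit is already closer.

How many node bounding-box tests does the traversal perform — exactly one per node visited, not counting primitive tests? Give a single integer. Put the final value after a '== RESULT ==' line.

Traverse from the root:
N0 x:[65/3,101/3] y:[21,77/2] z:[15,33] -> hit [65/3,33], descend [1, 3, 4, 8]
  N1 x:[86/3,92/3] y:[25,26] z:[45/2,53/2] -> miss, prune
  N3 x:[65/3,76/3] y:[21,57/2] z:[15,53/2] -> hit [65/3,76/3], descend [7, 10]
    N7 x:[65/3,23] y:[53/2,57/2] z:[15,33/2] -> miss, prune
    N10 x:[23,76/3] y:[21,51/2] z:[43/2,53/2] -> hit [23,76/3] leaf, test {P2(miss), P6@t=25}
  N4 x:[28,101/3] y:[51/2,73/2] z:[25,33] -> hit [28,33], descend [6, 9]
    N6 x:[88/3,101/3] y:[59/2,73/2] z:[25,33] -> hit [59/2,33] leaf, test {P0@t=30, P10(miss)}
    N9 x:[28,89/3] y:[51/2,57/2] z:[28,29] -> hit [28,57/2] leaf, test {P1@t=28}
  N8 x:[74/3,82/3] y:[55/2,77/2] z:[39/2,65/2] -> miss, prune

order=[0, 1, 3, 7, 10, 4, 6, 9, 8]  |boxes|=9  |leaves|=3  hit=P6

== RESULT ==
9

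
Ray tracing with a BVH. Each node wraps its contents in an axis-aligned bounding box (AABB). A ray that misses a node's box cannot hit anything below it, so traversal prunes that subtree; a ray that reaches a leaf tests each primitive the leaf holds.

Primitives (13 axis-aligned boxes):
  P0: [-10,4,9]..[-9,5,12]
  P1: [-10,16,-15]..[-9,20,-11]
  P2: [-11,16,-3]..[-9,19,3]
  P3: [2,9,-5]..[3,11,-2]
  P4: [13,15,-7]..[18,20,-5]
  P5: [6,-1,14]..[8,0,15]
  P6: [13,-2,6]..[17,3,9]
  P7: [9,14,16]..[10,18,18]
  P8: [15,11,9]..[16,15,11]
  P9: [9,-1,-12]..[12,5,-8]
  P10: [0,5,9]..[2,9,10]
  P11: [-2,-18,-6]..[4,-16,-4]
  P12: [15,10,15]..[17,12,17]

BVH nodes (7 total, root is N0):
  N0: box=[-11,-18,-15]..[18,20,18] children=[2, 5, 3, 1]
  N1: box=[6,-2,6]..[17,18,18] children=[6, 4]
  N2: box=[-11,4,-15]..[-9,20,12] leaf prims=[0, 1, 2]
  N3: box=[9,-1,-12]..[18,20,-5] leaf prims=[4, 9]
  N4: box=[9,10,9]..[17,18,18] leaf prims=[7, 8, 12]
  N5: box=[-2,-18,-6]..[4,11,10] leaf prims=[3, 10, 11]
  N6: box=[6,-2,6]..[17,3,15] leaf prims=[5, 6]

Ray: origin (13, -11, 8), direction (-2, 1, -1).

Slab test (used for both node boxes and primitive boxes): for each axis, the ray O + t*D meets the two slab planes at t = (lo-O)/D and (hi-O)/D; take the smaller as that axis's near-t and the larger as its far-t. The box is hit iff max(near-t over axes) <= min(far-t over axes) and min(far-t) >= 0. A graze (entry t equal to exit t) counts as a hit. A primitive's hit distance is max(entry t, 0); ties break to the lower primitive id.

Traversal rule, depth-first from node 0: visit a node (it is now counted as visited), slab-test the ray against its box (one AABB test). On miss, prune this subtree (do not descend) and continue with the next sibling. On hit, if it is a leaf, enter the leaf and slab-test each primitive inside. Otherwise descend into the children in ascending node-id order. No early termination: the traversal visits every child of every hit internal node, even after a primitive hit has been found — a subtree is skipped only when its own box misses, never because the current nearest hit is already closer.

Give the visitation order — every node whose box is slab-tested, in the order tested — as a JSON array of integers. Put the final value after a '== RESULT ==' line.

Traverse from the root:
N0 x:[-5/2,12] y:[-7,31] z:[-10,23] -> hit [-5/2,12], descend [1, 2, 3, 5]
  N1 x:[-2,7/2] y:[9,29] z:[-10,2] -> miss, prune
  N2 x:[11,12] y:[15,31] z:[-4,23] -> miss, prune
  N3 x:[-5/2,2] y:[10,31] z:[13,20] -> miss, prune
  N5 x:[9/2,15/2] y:[-7,22] z:[-2,14] -> hit [9/2,15/2] leaf, test {P3(miss), P10(miss), P11(miss)}

Visited [0, 1, 2, 3, 5]. Tests: 5 box, 1 leaf. Nearest: miss.

== RESULT ==
[0, 1, 2, 3, 5]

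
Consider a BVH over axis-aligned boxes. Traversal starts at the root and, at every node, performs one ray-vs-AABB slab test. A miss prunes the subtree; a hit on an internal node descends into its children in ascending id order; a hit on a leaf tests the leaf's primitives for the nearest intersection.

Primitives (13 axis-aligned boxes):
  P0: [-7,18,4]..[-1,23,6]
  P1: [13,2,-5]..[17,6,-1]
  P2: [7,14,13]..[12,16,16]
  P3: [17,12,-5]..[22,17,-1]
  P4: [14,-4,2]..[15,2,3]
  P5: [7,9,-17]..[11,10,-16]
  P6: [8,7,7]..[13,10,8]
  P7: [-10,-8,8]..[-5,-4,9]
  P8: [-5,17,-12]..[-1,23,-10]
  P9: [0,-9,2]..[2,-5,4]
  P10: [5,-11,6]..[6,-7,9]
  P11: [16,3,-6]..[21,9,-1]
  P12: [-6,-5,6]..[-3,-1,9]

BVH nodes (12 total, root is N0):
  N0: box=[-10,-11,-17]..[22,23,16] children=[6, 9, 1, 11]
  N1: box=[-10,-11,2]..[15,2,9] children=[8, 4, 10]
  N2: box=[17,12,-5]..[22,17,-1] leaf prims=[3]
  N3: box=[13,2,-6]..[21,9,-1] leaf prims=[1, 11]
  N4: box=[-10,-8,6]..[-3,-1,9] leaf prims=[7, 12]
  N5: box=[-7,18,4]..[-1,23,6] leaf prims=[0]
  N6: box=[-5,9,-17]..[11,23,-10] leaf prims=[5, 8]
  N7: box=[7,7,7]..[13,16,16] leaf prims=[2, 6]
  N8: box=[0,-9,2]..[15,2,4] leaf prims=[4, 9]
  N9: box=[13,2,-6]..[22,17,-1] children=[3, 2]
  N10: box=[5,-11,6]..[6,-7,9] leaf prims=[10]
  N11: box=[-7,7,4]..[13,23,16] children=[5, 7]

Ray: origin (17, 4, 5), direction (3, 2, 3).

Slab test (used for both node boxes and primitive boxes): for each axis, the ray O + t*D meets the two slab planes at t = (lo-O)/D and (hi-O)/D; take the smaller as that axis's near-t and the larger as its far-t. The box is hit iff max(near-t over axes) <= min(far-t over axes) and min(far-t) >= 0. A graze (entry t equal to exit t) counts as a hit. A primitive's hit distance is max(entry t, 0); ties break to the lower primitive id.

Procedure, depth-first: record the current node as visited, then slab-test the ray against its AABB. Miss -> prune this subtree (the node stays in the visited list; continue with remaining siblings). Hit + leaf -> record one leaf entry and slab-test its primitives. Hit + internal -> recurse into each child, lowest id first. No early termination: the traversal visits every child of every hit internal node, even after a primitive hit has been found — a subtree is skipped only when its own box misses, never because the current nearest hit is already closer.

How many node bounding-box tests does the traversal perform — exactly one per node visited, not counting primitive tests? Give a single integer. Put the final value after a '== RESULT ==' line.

Trace the traversal:
N0 x:[-9,5/3] y:[-15/2,19/2] z:[-22/3,11/3] -> hit [-22/3,5/3], descend [1, 6, 9, 11]
  N1 x:[-9,-2/3] y:[-15/2,-1] z:[-1,4/3] -> miss, prune
  N6 x:[-22/3,-2] y:[5/2,19/2] z:[-22/3,-5] -> miss, prune
  N9 x:[-4/3,5/3] y:[-1,13/2] z:[-11/3,-2] -> miss, prune
  N11 x:[-8,-4/3] y:[3/2,19/2] z:[-1/3,11/3] -> miss, prune

Visited [0, 1, 6, 9, 11]. Tests: 5 box, 0 leaf. Nearest: miss.

== RESULT ==
5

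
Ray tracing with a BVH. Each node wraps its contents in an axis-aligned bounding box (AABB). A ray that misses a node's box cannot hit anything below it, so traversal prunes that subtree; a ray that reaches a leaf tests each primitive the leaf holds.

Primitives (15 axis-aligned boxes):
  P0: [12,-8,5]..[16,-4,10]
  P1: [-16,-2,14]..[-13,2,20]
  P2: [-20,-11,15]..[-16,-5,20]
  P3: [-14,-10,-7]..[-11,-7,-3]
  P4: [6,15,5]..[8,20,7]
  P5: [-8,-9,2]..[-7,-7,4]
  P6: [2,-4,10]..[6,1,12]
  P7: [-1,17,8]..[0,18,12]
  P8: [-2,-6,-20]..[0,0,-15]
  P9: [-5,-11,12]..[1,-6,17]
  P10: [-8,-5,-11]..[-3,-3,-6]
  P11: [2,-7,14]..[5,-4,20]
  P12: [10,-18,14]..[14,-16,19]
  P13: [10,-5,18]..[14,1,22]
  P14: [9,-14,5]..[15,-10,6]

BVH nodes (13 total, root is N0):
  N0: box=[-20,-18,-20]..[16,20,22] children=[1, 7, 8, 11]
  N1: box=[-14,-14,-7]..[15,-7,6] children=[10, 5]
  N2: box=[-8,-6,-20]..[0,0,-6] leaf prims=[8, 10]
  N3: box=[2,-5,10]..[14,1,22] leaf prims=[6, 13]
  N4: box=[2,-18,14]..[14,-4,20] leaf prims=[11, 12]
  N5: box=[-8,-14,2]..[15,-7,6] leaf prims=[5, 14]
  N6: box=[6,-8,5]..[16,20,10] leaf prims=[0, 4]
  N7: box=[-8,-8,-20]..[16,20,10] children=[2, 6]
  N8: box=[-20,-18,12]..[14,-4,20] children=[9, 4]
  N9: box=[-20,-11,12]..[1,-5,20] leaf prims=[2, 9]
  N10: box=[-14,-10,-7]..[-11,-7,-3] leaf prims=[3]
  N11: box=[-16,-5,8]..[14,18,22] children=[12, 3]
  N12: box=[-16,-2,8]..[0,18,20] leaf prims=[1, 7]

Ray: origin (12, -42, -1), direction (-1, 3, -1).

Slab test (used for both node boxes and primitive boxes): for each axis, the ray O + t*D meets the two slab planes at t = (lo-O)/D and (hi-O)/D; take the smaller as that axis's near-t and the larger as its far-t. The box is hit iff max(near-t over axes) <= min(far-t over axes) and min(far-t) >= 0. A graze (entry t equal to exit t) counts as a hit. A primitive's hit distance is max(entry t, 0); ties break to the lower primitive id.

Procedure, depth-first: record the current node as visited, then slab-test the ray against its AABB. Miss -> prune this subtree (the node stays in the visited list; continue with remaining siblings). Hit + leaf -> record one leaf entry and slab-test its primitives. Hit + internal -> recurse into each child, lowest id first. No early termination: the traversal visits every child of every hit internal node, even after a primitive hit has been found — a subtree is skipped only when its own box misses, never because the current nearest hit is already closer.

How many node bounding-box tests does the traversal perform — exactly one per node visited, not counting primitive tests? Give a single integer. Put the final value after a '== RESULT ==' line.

Traverse from the root:
N0 x:[-4,32] y:[8,62/3] z:[-23,19] -> hit [8,19], descend [1, 7, 8, 11]
  N1 x:[-3,26] y:[28/3,35/3] z:[-7,6] -> miss, prune
  N7 x:[-4,20] y:[34/3,62/3] z:[-11,19] -> hit [34/3,19], descend [2, 6]
    N2 x:[12,20] y:[12,14] z:[5,19] -> hit [12,14] leaf, test {P8@t=14, P10(miss)}
    N6 x:[-4,6] y:[34/3,62/3] z:[-11,-6] -> miss, prune
  N8 x:[-2,32] y:[8,38/3] z:[-21,-13] -> miss, prune
  N11 x:[-2,28] y:[37/3,20] z:[-23,-9] -> miss, prune

order=[0, 1, 7, 2, 6, 8, 11]  |boxes|=7  |leaves|=1  hit=P8

== RESULT ==
7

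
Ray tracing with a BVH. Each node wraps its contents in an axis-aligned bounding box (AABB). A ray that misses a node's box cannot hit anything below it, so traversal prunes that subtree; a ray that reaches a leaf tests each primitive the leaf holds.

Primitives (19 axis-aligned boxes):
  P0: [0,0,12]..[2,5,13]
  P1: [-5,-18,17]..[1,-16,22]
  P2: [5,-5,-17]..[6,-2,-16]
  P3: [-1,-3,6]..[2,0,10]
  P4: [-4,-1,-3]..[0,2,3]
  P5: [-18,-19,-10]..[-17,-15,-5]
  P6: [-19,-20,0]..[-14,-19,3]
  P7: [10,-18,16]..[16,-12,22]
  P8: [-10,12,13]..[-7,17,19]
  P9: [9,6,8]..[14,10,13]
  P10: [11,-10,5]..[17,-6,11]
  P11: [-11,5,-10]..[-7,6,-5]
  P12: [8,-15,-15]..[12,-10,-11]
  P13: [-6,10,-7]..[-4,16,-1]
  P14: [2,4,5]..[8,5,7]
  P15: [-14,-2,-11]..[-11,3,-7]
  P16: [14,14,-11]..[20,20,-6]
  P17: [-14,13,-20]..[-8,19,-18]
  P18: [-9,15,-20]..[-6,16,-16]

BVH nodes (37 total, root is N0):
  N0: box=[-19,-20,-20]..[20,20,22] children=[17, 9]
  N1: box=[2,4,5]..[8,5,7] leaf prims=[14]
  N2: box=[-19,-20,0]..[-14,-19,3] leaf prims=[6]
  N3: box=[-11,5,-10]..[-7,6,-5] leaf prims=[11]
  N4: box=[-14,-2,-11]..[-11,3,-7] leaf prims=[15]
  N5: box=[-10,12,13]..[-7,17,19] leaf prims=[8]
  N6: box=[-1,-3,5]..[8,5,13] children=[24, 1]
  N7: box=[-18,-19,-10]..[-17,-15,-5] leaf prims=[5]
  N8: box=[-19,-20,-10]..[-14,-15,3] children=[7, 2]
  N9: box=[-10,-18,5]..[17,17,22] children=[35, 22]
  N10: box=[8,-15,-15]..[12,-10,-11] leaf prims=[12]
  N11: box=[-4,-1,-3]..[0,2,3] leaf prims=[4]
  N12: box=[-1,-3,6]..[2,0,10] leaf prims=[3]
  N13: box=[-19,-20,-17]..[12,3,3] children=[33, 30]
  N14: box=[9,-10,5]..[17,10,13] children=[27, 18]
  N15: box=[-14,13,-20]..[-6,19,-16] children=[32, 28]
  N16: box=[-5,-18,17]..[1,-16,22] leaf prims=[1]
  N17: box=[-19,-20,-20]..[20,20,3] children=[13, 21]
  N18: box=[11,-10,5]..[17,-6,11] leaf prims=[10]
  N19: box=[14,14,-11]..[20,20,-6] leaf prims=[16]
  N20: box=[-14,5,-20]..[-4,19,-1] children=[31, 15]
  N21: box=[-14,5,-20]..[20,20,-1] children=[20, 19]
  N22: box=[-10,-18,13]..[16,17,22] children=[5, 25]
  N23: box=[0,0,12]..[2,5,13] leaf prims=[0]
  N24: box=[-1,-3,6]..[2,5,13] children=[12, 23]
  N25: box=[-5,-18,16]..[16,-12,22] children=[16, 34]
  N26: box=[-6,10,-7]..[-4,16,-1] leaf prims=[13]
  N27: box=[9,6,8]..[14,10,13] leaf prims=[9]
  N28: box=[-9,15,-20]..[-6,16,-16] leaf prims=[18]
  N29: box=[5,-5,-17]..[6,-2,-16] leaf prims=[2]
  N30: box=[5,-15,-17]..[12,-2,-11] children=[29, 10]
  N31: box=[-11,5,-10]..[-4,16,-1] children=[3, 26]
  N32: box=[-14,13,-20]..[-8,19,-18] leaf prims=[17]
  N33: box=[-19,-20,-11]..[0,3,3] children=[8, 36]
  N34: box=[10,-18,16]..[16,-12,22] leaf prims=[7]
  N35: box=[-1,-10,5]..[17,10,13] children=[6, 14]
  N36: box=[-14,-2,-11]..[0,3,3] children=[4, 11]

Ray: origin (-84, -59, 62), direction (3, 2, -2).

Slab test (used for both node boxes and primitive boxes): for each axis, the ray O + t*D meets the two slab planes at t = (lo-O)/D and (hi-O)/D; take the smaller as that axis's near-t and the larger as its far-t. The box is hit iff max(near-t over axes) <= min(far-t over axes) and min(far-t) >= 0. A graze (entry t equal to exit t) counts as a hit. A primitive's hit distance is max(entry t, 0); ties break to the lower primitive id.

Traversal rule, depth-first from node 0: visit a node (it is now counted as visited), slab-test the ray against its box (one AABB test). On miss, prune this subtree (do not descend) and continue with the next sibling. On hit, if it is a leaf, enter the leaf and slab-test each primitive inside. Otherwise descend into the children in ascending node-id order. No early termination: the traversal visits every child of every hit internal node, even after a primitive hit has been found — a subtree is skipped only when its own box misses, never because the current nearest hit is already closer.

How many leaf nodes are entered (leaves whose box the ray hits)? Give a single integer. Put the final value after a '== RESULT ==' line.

Trace the traversal:
N0 x:[65/3,104/3] y:[39/2,79/2] z:[20,41] -> hit [65/3,104/3], descend [9, 17]
  N9 x:[74/3,101/3] y:[41/2,38] z:[20,57/2] -> hit [74/3,57/2], descend [22, 35]
    N22 x:[74/3,100/3] y:[41/2,38] z:[20,49/2] -> miss, prune
    N35 x:[83/3,101/3] y:[49/2,69/2] z:[49/2,57/2] -> hit [83/3,57/2], descend [6, 14]
      N6 x:[83/3,92/3] y:[28,32] z:[49/2,57/2] -> hit [28,57/2], descend [1, 24]
        N1 x:[86/3,92/3] y:[63/2,32] z:[55/2,57/2] -> miss, prune
        N24 x:[83/3,86/3] y:[28,32] z:[49/2,28] -> hit [28,28], descend [12, 23]
          N12 x:[83/3,86/3] y:[28,59/2] z:[26,28] -> hit [28,28] leaf, test {P3@t=28}
          N23 x:[28,86/3] y:[59/2,32] z:[49/2,25] -> miss, prune
      N14 x:[31,101/3] y:[49/2,69/2] z:[49/2,57/2] -> miss, prune
  N17 x:[65/3,104/3] y:[39/2,79/2] z:[59/2,41] -> hit [59/2,104/3], descend [13, 21]
    N13 x:[65/3,32] y:[39/2,31] z:[59/2,79/2] -> hit [59/2,31], descend [30, 33]
      N30 x:[89/3,32] y:[22,57/2] z:[73/2,79/2] -> miss, prune
      N33 x:[65/3,28] y:[39/2,31] z:[59/2,73/2] -> miss, prune
    N21 x:[70/3,104/3] y:[32,79/2] z:[63/2,41] -> hit [32,104/3], descend [19, 20]
      N19 x:[98/3,104/3] y:[73/2,79/2] z:[34,73/2] -> miss, prune
      N20 x:[70/3,80/3] y:[32,39] z:[63/2,41] -> miss, prune

Visited [0, 9, 22, 35, 6, 1, 24, 12, 23, 14, 17, 13, 30, 33, 21, 19, 20]. Tests: 17 box, 1 leaf. Nearest: P3.

== RESULT ==
1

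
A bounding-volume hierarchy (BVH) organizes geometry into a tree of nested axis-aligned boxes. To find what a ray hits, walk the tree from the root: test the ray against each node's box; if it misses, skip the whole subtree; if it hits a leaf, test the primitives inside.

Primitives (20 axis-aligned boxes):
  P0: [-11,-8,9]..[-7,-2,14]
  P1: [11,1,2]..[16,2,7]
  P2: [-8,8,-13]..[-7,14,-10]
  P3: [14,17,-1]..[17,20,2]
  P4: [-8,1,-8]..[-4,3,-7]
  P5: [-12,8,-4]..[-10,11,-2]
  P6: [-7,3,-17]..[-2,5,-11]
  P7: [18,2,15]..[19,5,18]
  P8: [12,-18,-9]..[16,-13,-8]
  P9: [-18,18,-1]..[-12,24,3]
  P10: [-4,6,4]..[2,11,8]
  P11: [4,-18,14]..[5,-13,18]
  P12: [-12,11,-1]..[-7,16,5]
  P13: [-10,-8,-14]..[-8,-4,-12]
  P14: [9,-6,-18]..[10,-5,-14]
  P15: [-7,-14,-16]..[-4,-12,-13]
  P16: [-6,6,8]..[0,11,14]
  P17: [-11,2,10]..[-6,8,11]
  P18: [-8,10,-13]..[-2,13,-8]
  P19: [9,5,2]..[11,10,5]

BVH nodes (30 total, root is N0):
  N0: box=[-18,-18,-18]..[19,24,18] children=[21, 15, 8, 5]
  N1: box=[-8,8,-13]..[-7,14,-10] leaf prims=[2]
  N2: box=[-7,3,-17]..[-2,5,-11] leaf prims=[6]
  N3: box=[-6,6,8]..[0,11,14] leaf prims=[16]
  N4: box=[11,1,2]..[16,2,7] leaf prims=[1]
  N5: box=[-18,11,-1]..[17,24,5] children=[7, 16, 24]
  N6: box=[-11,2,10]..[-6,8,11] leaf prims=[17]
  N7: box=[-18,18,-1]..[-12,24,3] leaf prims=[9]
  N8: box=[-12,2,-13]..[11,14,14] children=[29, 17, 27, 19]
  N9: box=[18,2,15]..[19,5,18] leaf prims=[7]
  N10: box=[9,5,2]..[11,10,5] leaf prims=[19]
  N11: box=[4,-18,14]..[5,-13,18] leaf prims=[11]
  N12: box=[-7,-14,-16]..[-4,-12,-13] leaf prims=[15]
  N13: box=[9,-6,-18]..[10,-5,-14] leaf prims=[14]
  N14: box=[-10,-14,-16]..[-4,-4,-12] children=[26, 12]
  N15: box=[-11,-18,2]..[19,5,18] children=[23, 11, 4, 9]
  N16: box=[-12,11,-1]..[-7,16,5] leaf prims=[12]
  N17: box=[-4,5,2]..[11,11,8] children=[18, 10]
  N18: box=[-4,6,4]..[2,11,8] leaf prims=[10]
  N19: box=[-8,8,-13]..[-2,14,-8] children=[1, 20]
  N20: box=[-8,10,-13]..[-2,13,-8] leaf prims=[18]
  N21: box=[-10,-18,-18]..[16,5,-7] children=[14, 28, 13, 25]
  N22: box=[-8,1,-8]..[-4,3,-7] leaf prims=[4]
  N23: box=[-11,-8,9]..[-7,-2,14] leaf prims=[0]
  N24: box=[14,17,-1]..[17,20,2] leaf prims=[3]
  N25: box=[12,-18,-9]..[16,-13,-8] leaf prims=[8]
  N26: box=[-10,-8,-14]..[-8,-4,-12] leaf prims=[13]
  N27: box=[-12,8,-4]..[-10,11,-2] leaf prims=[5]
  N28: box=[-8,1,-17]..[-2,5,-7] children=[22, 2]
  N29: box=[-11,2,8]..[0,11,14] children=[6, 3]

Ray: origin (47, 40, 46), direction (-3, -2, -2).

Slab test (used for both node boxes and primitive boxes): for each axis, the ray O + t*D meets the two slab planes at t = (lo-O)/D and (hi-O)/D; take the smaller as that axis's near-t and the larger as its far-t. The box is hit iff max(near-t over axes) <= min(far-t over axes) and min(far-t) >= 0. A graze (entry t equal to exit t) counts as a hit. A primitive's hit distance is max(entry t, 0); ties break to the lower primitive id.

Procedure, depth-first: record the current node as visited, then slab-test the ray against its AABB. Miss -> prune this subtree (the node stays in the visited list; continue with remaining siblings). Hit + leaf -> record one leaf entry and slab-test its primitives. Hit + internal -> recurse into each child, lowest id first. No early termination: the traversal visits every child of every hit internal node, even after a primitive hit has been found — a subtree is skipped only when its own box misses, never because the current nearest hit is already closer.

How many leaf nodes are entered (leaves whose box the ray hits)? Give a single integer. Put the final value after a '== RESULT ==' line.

Trace the traversal:
N0 x:[28/3,65/3] y:[8,29] z:[14,32] -> hit [14,65/3], descend [5, 8, 15, 21]
  N5 x:[10,65/3] y:[8,29/2] z:[41/2,47/2] -> miss, prune
  N8 x:[12,59/3] y:[13,19] z:[16,59/2] -> hit [16,19], descend [17, 19, 27, 29]
    N17 x:[12,17] y:[29/2,35/2] z:[19,22] -> miss, prune
    N19 x:[49/3,55/3] y:[13,16] z:[27,59/2] -> miss, prune
    N27 x:[19,59/3] y:[29/2,16] z:[24,25] -> miss, prune
    N29 x:[47/3,58/3] y:[29/2,19] z:[16,19] -> hit [16,19], descend [3, 6]
      N3 x:[47/3,53/3] y:[29/2,17] z:[16,19] -> hit [16,17] leaf, test {P16@t=16}
      N6 x:[53/3,58/3] y:[16,19] z:[35/2,18] -> hit [53/3,18] leaf, test {P17@t=53/3}
  N15 x:[28/3,58/3] y:[35/2,29] z:[14,22] -> hit [35/2,58/3], descend [4, 9, 11, 23]
    N4 x:[31/3,12] y:[19,39/2] z:[39/2,22] -> miss, prune
    N9 x:[28/3,29/3] y:[35/2,19] z:[14,31/2] -> miss, prune
    N11 x:[14,43/3] y:[53/2,29] z:[14,16] -> miss, prune
    N23 x:[18,58/3] y:[21,24] z:[16,37/2] -> miss, prune
  N21 x:[31/3,19] y:[35/2,29] z:[53/2,32] -> miss, prune

Visited [0, 5, 8, 17, 19, 27, 29, 3, 6, 15, 4, 9, 11, 23, 21]. Tests: 15 box, 2 leaf. Nearest: P16.

== RESULT ==
2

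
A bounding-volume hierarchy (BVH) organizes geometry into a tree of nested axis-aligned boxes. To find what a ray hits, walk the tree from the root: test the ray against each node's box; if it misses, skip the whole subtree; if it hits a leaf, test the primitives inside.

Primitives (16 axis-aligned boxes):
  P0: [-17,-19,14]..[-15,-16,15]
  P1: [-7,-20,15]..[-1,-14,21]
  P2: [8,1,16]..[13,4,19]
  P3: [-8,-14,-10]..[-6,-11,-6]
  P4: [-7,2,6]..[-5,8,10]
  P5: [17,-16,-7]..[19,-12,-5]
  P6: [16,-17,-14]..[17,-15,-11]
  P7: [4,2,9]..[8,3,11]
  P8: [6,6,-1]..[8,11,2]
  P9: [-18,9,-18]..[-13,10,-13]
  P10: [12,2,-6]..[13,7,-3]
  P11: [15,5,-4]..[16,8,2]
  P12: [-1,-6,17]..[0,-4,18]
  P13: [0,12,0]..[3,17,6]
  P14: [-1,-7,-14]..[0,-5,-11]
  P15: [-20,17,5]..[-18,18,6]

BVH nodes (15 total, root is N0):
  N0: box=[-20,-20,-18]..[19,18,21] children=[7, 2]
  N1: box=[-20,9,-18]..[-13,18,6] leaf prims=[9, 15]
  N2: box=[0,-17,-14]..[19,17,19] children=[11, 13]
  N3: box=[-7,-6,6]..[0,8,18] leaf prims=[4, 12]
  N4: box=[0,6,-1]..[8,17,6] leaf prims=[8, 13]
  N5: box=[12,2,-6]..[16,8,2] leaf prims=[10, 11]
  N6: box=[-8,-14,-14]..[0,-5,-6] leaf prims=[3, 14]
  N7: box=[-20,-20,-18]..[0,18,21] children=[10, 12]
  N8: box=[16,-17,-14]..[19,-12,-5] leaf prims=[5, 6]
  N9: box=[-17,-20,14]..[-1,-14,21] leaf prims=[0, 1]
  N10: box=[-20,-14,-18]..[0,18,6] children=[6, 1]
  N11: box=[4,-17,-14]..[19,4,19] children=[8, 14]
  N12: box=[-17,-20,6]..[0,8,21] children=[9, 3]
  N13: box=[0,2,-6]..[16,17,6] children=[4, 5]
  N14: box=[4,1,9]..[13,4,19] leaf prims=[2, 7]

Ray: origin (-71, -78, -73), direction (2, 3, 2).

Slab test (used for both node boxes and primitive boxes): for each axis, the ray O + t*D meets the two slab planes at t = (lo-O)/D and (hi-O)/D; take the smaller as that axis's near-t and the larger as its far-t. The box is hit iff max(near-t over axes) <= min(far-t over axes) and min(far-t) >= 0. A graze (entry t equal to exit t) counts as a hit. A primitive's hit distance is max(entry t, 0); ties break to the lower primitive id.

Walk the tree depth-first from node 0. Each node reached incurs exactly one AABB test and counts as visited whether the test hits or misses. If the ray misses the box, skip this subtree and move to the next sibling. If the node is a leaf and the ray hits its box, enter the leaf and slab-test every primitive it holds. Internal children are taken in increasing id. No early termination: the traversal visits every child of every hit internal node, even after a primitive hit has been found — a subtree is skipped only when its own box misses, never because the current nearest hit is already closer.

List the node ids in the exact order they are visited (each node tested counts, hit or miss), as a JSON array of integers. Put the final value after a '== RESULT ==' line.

Traverse from the root:
N0 x:[51/2,45] y:[58/3,32] z:[55/2,47] -> hit [55/2,32], descend [2, 7]
  N2 x:[71/2,45] y:[61/3,95/3] z:[59/2,46] -> miss, prune
  N7 x:[51/2,71/2] y:[58/3,32] z:[55/2,47] -> hit [55/2,32], descend [10, 12]
    N10 x:[51/2,71/2] y:[64/3,32] z:[55/2,79/2] -> hit [55/2,32], descend [1, 6]
      N1 x:[51/2,29] y:[29,32] z:[55/2,79/2] -> hit [29,29] leaf, test {P9@t=29, P15(miss)}
      N6 x:[63/2,71/2] y:[64/3,73/3] z:[59/2,67/2] -> miss, prune
    N12 x:[27,71/2] y:[58/3,86/3] z:[79/2,47] -> miss, prune

Visited [0, 2, 7, 10, 1, 6, 12]. Tests: 7 box, 1 leaf. Nearest: P9.

== RESULT ==
[0, 2, 7, 10, 1, 6, 12]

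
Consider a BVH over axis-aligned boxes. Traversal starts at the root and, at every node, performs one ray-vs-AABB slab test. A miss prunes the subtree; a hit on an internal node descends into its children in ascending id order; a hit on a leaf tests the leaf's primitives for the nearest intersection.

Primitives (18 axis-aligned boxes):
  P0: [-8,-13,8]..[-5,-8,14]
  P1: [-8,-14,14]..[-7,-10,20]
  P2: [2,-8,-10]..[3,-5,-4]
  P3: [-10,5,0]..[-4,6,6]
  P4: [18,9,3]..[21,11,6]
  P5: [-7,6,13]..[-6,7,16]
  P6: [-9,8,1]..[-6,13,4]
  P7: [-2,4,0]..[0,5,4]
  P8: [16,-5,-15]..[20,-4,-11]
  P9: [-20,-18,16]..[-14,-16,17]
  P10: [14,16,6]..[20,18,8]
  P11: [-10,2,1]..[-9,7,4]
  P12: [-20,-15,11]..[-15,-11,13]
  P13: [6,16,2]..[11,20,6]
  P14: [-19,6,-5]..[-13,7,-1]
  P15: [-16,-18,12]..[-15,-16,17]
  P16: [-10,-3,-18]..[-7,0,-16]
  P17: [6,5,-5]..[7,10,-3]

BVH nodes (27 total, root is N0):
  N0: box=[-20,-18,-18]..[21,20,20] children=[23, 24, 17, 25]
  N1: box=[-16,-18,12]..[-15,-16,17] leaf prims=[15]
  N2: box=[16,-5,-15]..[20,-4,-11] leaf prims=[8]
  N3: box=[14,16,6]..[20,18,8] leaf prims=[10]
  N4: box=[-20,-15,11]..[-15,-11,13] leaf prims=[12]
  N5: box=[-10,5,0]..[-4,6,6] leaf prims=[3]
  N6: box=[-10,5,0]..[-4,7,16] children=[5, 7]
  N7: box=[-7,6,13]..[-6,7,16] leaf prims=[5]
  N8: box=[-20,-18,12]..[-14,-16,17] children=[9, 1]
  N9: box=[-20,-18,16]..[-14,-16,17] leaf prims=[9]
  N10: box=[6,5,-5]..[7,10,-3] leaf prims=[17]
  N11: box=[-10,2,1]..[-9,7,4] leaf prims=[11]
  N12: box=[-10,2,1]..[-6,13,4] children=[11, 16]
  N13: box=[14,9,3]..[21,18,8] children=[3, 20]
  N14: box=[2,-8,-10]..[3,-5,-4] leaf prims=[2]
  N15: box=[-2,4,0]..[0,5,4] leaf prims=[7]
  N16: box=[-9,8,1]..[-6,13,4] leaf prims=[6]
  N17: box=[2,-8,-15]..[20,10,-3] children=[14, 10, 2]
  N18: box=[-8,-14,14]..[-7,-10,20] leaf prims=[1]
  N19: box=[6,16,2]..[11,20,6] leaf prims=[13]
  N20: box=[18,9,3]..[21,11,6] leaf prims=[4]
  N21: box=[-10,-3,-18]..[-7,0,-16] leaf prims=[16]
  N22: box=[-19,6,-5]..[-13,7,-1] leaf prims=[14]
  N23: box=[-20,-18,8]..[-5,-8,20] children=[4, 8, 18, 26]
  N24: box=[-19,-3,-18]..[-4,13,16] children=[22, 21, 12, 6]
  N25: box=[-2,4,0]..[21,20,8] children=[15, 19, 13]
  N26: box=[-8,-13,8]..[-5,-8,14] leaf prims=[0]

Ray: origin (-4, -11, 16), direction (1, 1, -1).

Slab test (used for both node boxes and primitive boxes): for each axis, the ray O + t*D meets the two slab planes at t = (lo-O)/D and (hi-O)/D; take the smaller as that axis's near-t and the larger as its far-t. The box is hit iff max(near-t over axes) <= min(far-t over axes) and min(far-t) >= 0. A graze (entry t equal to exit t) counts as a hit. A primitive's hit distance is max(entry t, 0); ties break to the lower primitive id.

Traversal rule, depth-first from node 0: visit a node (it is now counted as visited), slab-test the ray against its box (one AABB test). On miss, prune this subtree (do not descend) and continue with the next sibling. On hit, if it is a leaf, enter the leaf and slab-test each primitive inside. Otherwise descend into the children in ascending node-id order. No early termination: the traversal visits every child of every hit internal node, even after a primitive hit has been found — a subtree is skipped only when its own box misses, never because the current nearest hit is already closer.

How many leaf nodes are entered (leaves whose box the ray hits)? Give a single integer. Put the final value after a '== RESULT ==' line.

Traverse from the root:
N0 x:[-16,25] y:[-7,31] z:[-4,34] -> hit [-4,25], descend [17, 23, 24, 25]
  N17 x:[6,24] y:[3,21] z:[19,31] -> hit [19,21], descend [2, 10, 14]
    N2 x:[20,24] y:[6,7] z:[27,31] -> miss, prune
    N10 x:[10,11] y:[16,21] z:[19,21] -> miss, prune
    N14 x:[6,7] y:[3,6] z:[20,26] -> miss, prune
  N23 x:[-16,-1] y:[-7,3] z:[-4,8] -> miss, prune
  N24 x:[-15,0] y:[8,24] z:[0,34] -> miss, prune
  N25 x:[2,25] y:[15,31] z:[8,16] -> hit [15,16], descend [13, 15, 19]
    N13 x:[18,25] y:[20,29] z:[8,13] -> miss, prune
    N15 x:[2,4] y:[15,16] z:[12,16] -> miss, prune
    N19 x:[10,15] y:[27,31] z:[10,14] -> miss, prune

Visited [0, 17, 2, 10, 14, 23, 24, 25, 13, 15, 19]. Tests: 11 box, 0 leaf. Nearest: miss.

== RESULT ==
0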